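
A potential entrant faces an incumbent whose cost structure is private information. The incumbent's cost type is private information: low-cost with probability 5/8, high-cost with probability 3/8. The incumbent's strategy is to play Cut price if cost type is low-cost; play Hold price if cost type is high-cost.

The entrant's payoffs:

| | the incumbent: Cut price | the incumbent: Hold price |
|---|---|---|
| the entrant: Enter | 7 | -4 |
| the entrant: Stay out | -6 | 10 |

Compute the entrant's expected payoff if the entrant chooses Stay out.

0

E[Stay out] = 5/8·(-6) + 3/8·10 = (-15/4) + 15/4 = 0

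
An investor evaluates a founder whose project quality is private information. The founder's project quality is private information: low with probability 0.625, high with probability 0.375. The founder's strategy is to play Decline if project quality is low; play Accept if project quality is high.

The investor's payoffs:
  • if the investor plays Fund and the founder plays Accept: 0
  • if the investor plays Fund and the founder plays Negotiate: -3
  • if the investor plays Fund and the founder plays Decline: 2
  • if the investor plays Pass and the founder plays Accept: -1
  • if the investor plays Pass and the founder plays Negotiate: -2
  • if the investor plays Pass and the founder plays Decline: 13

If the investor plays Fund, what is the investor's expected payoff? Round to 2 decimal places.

Take the expectation over the founder's project quality, weighting each type's action by its prior probability.
E[Fund] = 0.625·2 + 0.375·0 = 1.25 + 0 = 1.25

1.25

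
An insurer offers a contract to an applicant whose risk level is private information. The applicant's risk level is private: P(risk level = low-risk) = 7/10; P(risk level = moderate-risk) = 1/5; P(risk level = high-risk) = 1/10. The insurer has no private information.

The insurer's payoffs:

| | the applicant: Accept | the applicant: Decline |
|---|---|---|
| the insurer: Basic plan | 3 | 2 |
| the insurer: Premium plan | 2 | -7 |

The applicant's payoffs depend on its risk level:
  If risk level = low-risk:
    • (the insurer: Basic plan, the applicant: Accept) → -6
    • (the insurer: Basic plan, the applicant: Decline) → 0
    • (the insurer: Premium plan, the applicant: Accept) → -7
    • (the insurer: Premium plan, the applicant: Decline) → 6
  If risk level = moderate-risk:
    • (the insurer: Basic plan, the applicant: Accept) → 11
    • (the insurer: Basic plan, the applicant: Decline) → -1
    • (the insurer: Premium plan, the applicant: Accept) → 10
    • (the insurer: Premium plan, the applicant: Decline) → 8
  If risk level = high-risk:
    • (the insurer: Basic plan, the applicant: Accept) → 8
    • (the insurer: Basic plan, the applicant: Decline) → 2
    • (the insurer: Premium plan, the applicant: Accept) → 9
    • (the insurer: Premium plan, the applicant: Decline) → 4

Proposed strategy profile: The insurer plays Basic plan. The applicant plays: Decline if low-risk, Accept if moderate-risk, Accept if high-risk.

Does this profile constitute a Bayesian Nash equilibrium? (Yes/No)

The insurer plays Basic plan: E[Basic plan] = 7/10·(2) + 1/5·(3) + 1/10·(3) = 23/10; E[Premium plan] = -43/10. Best-responding. ✓
The applicant (risk level low-risk), facing Basic plan: Accept gives -6, Decline gives 0. Proposed Decline is best. ✓
The applicant (risk level moderate-risk), facing Basic plan: Accept gives 11, Decline gives -1. Proposed Accept is best. ✓
The applicant (risk level high-risk), facing Basic plan: Accept gives 8, Decline gives 2. Proposed Accept is best. ✓

Yes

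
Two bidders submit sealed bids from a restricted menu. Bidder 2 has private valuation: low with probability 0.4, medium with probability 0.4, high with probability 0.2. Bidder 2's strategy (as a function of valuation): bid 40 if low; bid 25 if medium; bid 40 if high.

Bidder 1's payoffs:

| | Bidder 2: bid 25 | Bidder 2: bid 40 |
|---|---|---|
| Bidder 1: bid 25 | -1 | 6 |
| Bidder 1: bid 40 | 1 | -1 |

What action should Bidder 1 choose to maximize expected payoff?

Compute Bidder 1's expected payoff for each action, taking the expectation over Bidder 2's type.
E[bid 25] = 0.4·(6) + 0.4·(-1) + 0.2·(6) = 3.2
E[bid 40] = 0.4·(-1) + 0.4·(1) + 0.2·(-1) = -0.2
Best response: bid 25 (3.2 is the largest).

bid 25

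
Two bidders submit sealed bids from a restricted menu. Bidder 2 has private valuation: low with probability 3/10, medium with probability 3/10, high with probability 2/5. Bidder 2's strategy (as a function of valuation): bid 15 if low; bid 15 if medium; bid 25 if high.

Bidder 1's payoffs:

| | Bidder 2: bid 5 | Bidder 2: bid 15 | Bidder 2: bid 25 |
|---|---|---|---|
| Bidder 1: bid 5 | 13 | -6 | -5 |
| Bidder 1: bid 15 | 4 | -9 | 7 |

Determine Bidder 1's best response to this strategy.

E[bid 5] = 3/10·(-6) + 3/10·(-6) + 2/5·(-5) = -28/5
E[bid 15] = 3/10·(-9) + 3/10·(-9) + 2/5·(7) = -13/5
Best response: bid 15 (-13/5 is the largest).

bid 15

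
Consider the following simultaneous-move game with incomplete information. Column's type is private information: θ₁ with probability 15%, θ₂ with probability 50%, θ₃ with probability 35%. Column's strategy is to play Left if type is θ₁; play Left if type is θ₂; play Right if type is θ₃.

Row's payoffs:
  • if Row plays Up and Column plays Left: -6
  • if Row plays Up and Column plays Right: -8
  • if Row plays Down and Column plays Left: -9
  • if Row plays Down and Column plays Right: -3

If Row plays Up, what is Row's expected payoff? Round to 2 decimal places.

E[Up] = 0.15·(-6) + 0.5·(-6) + 0.35·(-8) = (-0.9) + (-3) + (-2.8) = -6.7

-6.70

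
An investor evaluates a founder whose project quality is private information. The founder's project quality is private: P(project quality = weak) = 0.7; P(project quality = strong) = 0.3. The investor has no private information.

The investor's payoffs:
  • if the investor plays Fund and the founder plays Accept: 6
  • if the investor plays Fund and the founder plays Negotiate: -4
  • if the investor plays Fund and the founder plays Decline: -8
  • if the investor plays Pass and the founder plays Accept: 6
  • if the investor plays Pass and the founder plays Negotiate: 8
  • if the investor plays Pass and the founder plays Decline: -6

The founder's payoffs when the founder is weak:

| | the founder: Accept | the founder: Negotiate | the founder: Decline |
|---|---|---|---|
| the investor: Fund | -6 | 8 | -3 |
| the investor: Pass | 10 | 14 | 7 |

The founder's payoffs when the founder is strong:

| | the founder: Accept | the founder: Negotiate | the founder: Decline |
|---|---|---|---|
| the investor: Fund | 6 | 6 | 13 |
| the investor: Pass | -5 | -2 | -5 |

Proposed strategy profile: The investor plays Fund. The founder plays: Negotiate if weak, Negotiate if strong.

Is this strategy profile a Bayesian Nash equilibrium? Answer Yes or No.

No

The investor plays Fund: E[Fund] = 0.7·(-4) + 0.3·(-4) = -4; E[Pass] = 8. Not best-responding. ✗
The founder (project quality weak), facing Fund: Accept gives -6, Negotiate gives 8, Decline gives -3. Proposed Negotiate is best. ✓
The founder (project quality strong), facing Fund: Accept gives 6, Negotiate gives 6, Decline gives 13. Proposed Negotiate is not best — profitable deviation exists. ✗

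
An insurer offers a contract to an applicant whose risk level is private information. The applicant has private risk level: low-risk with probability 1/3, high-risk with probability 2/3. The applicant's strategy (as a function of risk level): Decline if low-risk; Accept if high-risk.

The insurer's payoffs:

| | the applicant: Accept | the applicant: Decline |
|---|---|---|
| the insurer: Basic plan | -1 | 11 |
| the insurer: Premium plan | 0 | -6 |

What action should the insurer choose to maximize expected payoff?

Basic plan

Compute the insurer's expected payoff for each action, taking the expectation over the applicant's type.
E[Basic plan] = 1/3·(11) + 2/3·(-1) = 3
E[Premium plan] = 1/3·(-6) + 2/3·(0) = -2
Best response: Basic plan (3 is the largest).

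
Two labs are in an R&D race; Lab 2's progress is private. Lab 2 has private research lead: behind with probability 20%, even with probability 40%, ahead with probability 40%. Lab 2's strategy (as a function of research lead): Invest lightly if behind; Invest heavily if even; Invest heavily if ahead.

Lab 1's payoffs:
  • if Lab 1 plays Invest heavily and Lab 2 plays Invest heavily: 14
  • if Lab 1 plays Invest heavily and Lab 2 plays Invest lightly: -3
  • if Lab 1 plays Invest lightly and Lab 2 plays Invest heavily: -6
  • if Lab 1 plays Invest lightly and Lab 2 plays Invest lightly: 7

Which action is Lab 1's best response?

Compute Lab 1's expected payoff for each action, taking the expectation over Lab 2's type.
E[Invest heavily] = 0.2·(-3) + 0.4·(14) + 0.4·(14) = 10.6
E[Invest lightly] = 0.2·(7) + 0.4·(-6) + 0.4·(-6) = -3.4
Best response: Invest heavily (10.6 is the largest).

Invest heavily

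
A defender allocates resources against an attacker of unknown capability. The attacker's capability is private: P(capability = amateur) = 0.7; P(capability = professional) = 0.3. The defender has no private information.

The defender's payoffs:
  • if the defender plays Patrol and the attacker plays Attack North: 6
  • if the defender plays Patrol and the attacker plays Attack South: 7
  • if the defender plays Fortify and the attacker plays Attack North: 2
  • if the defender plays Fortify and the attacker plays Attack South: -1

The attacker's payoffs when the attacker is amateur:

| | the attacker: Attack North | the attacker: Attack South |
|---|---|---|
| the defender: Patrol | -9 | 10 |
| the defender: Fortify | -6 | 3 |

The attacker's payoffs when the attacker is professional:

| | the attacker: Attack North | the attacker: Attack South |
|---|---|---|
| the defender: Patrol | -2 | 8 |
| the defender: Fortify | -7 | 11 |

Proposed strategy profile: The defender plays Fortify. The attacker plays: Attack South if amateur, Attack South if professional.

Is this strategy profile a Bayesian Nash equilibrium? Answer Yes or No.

No

A profile is a BNE iff every type of every player is best-responding given beliefs about the other side.
The defender plays Fortify: E[Fortify] = 0.7·(-1) + 0.3·(-1) = -1; E[Patrol] = 7. Not best-responding. ✗
The attacker (capability amateur), facing Fortify: Attack North gives -6, Attack South gives 3. Proposed Attack South is best. ✓
The attacker (capability professional), facing Fortify: Attack North gives -7, Attack South gives 11. Proposed Attack South is best. ✓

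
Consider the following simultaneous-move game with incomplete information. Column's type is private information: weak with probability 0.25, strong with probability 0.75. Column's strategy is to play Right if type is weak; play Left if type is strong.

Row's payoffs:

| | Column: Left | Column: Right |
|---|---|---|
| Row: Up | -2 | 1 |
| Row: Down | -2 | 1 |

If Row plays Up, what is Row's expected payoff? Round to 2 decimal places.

Take the expectation over Column's type, weighting each type's action by its prior probability.
E[Up] = 0.25·1 + 0.75·(-2) = 0.25 + (-1.5) = -1.25

-1.25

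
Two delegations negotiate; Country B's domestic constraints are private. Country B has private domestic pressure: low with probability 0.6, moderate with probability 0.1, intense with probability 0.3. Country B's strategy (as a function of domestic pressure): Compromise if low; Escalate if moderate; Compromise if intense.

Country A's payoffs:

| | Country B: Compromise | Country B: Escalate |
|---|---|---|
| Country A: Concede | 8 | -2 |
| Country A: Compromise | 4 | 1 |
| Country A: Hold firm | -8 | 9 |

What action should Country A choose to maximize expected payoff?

E[Concede] = 0.6·(8) + 0.1·(-2) + 0.3·(8) = 7
E[Compromise] = 0.6·(4) + 0.1·(1) + 0.3·(4) = 3.7
E[Hold firm] = 0.6·(-8) + 0.1·(9) + 0.3·(-8) = -6.3
Best response: Concede (7 is the largest).

Concede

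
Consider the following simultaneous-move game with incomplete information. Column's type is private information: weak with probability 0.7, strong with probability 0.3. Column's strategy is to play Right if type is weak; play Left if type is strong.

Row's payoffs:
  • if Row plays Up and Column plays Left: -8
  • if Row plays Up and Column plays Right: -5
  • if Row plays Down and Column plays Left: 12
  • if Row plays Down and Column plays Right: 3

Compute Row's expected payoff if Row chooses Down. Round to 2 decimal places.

Take the expectation over Column's type, weighting each type's action by its prior probability.
E[Down] = 0.7·3 + 0.3·12 = 2.1 + 3.6 = 5.7

5.70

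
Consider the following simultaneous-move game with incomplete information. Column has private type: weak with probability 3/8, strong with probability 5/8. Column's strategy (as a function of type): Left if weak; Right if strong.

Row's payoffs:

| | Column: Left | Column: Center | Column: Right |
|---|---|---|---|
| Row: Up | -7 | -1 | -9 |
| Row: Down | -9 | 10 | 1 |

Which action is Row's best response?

Down

Compute Row's expected payoff for each action, taking the expectation over Column's type.
E[Up] = 3/8·(-7) + 5/8·(-9) = -33/4
E[Down] = 3/8·(-9) + 5/8·(1) = -11/4
Best response: Down (-11/4 is the largest).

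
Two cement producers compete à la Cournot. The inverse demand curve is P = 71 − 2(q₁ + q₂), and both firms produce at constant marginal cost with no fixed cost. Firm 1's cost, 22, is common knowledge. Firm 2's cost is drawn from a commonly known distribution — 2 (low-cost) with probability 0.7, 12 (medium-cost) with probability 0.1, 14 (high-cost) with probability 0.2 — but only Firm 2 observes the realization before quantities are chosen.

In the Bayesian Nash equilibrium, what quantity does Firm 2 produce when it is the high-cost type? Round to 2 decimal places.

11.55

Type-c best response for Firm 2: q₂(c) = (71 − c)/4 − q₁/2.
Firm 1 maximizes expected profit; its first-order condition is 71 − 4q₁ − 2E[q₂] − 22 = 0.
Substituting E[q₂] and solving: E[c₂] = 5.4, so q₁ = (71 − 2·22 + 5.4)/6 = 5.4.
q₂(high-cost) = (71 − 14 − 2·5.4)/4 = 11.55.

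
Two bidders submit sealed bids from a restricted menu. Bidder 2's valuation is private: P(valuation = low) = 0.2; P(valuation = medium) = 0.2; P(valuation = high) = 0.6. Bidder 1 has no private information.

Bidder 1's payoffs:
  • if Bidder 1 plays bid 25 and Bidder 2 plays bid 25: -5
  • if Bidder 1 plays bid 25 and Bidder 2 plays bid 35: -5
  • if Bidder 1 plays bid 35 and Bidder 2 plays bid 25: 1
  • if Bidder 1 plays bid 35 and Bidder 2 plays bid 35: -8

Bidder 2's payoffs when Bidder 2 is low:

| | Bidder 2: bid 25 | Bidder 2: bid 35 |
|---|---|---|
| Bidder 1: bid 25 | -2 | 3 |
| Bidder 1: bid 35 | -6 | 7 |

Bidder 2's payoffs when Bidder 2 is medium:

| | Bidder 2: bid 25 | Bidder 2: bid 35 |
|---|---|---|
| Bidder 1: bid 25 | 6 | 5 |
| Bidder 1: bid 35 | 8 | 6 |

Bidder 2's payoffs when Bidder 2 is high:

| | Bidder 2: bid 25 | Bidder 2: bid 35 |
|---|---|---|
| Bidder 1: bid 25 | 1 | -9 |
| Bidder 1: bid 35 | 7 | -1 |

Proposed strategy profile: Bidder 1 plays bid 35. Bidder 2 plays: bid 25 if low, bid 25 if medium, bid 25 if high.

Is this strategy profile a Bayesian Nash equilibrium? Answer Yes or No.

No

A profile is a BNE iff every type of every player is best-responding given beliefs about the other side.
Bidder 1 plays bid 35: E[bid 35] = 0.2·(1) + 0.2·(1) + 0.6·(1) = 1; E[bid 25] = -5. Best-responding. ✓
Bidder 2 (valuation low), facing bid 35: bid 25 gives -6, bid 35 gives 7. Proposed bid 25 is not best — profitable deviation exists. ✗
Bidder 2 (valuation medium), facing bid 35: bid 25 gives 8, bid 35 gives 6. Proposed bid 25 is best. ✓
Bidder 2 (valuation high), facing bid 35: bid 25 gives 7, bid 35 gives -1. Proposed bid 25 is best. ✓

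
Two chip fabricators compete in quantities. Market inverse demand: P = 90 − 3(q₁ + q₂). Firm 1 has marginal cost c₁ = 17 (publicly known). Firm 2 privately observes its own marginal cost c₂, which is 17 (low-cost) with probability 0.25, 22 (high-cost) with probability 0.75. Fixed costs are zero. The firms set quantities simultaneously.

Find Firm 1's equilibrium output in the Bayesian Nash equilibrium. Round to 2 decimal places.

Firm 2 with cost c maximizes (90 − 3(q₁+q₂) − c)·q₂, giving q₂(c) = (90 − c − 3q₁)/6.
E[c₂] = 0.25·17 + 0.75·22 = 20.75
Firm 1's FOC against E[q₂] yields q₁ = (90 − 2·17 + E[c₂])/9 = (90 − 34 + 20.75)/9 = 8.52778.

8.53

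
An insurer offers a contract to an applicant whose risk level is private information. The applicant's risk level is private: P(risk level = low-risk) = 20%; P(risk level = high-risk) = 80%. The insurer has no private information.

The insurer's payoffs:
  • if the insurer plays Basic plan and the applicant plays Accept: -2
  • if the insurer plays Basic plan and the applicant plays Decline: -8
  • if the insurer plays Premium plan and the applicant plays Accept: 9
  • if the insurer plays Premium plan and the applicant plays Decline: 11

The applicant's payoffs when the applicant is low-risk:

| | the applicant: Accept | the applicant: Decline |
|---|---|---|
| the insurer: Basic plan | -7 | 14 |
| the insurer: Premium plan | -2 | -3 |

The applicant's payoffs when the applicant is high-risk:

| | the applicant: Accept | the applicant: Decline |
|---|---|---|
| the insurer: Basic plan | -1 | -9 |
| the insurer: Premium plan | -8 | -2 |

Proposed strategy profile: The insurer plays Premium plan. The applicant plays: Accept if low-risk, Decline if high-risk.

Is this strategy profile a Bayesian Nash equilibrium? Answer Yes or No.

The insurer plays Premium plan: E[Premium plan] = 0.2·(9) + 0.8·(11) = 10.6; E[Basic plan] = -6.8. Best-responding. ✓
The applicant (risk level low-risk), facing Premium plan: Accept gives -2, Decline gives -3. Proposed Accept is best. ✓
The applicant (risk level high-risk), facing Premium plan: Accept gives -8, Decline gives -2. Proposed Decline is best. ✓

Yes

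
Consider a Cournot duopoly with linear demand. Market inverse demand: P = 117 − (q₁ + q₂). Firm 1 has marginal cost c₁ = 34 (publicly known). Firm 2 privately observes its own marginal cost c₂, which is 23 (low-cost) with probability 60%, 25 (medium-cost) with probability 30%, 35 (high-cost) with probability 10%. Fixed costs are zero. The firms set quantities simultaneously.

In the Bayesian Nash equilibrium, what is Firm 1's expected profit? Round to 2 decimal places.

Type-c best response for Firm 2: q₂(c) = (117 − c)/2 − q₁/2.
Firm 1 maximizes expected profit; its first-order condition is 117 − 2q₁ − E[q₂] − 34 = 0.
Substituting E[q₂] and solving: E[c₂] = 24.8, so q₁ = (117 − 2·34 + 24.8)/3 = 24.6.
E[P] = 117 − (q₁ + E[q₂]) = 58.6; Firm 1's expected profit = (E[P] − 34)·q₁ = (58.6 − 34)·24.6 = 605.16.

605.16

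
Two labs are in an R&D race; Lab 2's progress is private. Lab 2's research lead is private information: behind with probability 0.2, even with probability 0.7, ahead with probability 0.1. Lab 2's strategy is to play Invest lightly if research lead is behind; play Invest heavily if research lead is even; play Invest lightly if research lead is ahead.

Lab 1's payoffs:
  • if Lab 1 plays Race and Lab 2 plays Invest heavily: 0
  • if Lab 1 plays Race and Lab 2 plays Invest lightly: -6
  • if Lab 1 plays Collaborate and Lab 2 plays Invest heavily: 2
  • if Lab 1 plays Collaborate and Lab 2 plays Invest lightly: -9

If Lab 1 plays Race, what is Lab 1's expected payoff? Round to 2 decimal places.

-1.80

Take the expectation over Lab 2's research lead, weighting each type's action by its prior probability.
E[Race] = 0.2·(-6) + 0.7·0 + 0.1·(-6) = (-1.2) + 0 + (-0.6) = -1.8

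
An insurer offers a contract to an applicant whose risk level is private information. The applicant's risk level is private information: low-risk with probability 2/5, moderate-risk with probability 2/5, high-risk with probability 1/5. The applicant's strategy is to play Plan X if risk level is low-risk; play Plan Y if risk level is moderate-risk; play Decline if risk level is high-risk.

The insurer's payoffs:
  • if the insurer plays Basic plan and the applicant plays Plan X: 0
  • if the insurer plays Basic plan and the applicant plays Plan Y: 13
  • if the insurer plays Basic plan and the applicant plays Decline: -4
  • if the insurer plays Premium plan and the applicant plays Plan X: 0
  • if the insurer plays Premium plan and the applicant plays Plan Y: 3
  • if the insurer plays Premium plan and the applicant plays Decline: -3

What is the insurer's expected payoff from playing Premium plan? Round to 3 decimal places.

0.600

Take the expectation over the applicant's risk level, weighting each type's action by its prior probability.
E[Premium plan] = 2/5·0 + 2/5·3 + 1/5·(-3) = 0 + 6/5 + (-3/5) = 3/5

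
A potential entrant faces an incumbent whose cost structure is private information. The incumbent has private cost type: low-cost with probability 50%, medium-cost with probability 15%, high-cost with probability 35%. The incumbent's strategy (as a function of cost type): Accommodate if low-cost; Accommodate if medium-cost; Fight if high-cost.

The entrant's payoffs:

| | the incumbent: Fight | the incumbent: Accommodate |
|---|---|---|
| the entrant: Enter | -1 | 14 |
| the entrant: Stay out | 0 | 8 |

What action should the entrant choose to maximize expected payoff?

Enter

E[Enter] = 0.5·(14) + 0.15·(14) + 0.35·(-1) = 8.75
E[Stay out] = 0.5·(8) + 0.15·(8) + 0.35·(0) = 5.2
Best response: Enter (8.75 is the largest).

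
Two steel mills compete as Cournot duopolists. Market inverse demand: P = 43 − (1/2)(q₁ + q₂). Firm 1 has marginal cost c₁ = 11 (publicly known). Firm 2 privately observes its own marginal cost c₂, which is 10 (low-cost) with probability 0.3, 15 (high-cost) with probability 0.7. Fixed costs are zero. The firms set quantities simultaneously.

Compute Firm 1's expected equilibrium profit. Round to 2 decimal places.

264.50

Type-c best response for Firm 2: q₂(c) = (43 − c) − q₁/2.
Firm 1 maximizes expected profit; its first-order condition is 43 − q₁ − (1/2)E[q₂] − 11 = 0.
Substituting E[q₂] and solving: E[c₂] = 13.5, so q₁ = (43 − 2·11 + 13.5)/(3/2) = 23.
E[P] = 43 − (1/2)·(q₁ + E[q₂]) = 22.5; Firm 1's expected profit = (E[P] − 11)·q₁ = (22.5 − 11)·23 = 264.5.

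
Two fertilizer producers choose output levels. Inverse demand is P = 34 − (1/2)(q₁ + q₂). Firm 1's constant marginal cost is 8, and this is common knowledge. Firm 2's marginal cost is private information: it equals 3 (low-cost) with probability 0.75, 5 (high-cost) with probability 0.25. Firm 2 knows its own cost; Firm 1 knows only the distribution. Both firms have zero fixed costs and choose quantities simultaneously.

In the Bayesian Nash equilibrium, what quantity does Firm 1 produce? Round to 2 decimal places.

14.33

Type-c best response for Firm 2: q₂(c) = (34 − c) − q₁/2.
Firm 1 maximizes expected profit; its first-order condition is 34 − q₁ − (1/2)E[q₂] − 8 = 0.
Substituting E[q₂] and solving: E[c₂] = 3.5, so q₁ = (34 − 2·8 + 3.5)/(3/2) = 14.3333.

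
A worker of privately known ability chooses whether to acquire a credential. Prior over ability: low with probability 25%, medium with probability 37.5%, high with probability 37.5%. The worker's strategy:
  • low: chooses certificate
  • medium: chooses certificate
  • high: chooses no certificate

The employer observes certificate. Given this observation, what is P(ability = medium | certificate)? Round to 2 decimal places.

0.60

Apply Bayes' rule using the sender's strategy as the likelihood.
P(certificate) = 0.25·1 + 0.375·1 + 0.375·0 = 0.625
P(medium | certificate) = (0.375·1) / 0.625 = 0.375 / 0.625 = 0.6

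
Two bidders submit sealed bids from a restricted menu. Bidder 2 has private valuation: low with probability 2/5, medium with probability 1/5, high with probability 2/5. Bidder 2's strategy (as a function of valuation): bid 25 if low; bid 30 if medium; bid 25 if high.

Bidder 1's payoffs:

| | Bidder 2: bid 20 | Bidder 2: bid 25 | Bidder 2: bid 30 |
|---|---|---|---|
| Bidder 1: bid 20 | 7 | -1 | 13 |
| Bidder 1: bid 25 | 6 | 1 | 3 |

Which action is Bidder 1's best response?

bid 20

E[bid 20] = 2/5·(-1) + 1/5·(13) + 2/5·(-1) = 9/5
E[bid 25] = 2/5·(1) + 1/5·(3) + 2/5·(1) = 7/5
Best response: bid 20 (9/5 is the largest).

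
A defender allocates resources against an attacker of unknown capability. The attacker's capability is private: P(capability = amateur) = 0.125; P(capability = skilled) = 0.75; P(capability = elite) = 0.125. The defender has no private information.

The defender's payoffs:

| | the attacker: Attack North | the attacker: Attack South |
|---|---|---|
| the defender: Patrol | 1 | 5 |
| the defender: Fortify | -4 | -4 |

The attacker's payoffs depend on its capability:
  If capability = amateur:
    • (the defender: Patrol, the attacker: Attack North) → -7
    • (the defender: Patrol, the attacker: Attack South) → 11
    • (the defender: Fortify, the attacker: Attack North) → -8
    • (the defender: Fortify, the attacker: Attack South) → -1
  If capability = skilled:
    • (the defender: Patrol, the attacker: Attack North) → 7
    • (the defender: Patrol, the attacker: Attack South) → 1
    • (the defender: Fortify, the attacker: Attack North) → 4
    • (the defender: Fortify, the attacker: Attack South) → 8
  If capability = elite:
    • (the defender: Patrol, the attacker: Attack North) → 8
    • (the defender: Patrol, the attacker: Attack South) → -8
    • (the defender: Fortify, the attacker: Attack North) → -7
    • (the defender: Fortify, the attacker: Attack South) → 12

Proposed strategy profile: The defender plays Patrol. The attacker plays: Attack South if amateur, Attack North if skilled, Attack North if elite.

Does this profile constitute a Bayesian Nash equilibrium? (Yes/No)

Yes

The defender plays Patrol: E[Patrol] = 0.125·(5) + 0.75·(1) + 0.125·(1) = 1.5; E[Fortify] = -4. Best-responding. ✓
The attacker (capability amateur), facing Patrol: Attack North gives -7, Attack South gives 11. Proposed Attack South is best. ✓
The attacker (capability skilled), facing Patrol: Attack North gives 7, Attack South gives 1. Proposed Attack North is best. ✓
The attacker (capability elite), facing Patrol: Attack North gives 8, Attack South gives -8. Proposed Attack North is best. ✓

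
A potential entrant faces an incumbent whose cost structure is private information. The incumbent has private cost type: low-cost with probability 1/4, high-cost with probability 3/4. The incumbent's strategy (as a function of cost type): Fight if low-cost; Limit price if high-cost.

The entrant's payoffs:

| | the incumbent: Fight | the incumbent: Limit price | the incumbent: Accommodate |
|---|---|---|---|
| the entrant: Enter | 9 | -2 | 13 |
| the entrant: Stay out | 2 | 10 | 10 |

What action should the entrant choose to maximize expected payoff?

E[Enter] = 1/4·(9) + 3/4·(-2) = 3/4
E[Stay out] = 1/4·(2) + 3/4·(10) = 8
Best response: Stay out (8 is the largest).

Stay out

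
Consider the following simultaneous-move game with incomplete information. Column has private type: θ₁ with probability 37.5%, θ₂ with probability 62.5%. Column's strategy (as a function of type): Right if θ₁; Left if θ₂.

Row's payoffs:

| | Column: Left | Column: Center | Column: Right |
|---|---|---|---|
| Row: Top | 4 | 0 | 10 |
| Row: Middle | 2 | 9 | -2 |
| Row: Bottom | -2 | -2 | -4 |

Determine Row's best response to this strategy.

Compute Row's expected payoff for each action, taking the expectation over Column's type.
E[Top] = 0.375·(10) + 0.625·(4) = 6.25
E[Middle] = 0.375·(-2) + 0.625·(2) = 0.5
E[Bottom] = 0.375·(-4) + 0.625·(-2) = -2.75
Best response: Top (6.25 is the largest).

Top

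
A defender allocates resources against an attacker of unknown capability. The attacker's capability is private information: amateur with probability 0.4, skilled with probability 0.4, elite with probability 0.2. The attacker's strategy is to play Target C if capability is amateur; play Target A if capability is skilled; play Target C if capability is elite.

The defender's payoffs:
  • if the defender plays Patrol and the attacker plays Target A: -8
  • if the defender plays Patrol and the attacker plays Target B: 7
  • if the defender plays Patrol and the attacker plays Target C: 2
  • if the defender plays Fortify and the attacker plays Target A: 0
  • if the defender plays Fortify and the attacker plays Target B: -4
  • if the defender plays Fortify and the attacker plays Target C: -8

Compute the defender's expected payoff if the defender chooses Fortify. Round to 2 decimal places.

E[Fortify] = 0.4·(-8) + 0.4·0 + 0.2·(-8) = (-3.2) + 0 + (-1.6) = -4.8

-4.80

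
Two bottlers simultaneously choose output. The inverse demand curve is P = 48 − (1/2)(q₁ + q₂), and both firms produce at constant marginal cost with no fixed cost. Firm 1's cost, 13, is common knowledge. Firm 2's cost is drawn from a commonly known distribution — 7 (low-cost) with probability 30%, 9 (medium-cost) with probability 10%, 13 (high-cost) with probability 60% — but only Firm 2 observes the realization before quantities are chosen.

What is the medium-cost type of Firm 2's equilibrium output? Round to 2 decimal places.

28.07

Each type of Firm 2 best-responds to q₁; Firm 1 best-responds to the expected q₂ over Firm 2's types.
Firm 2 with cost c maximizes (48 − (1/2)(q₁+q₂) − c)·q₂, giving q₂(c) = (48 − c − (1/2)q₁).
E[c₂] = 0.3·7 + 0.1·9 + 0.6·13 = 10.8
Firm 1's FOC against E[q₂] yields q₁ = (48 − 2·13 + E[c₂])/(3/2) = (48 − 26 + 10.8)/(3/2) = 21.8667.
q₂(medium-cost) = (48 − 9 − (1/2)·21.8667) = 28.0667.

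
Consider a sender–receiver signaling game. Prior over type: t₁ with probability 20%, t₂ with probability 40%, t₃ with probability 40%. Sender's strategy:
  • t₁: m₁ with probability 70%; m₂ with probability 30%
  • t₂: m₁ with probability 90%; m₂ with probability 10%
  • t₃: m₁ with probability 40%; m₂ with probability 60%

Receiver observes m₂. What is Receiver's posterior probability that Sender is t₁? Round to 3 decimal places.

0.176

Apply Bayes' rule using the sender's strategy as the likelihood.
P(m₂) = 0.2·0.3 + 0.4·0.1 + 0.4·0.6 = 0.34
P(t₁ | m₂) = (0.2·0.3) / 0.34 = 0.06 / 0.34 = 0.176471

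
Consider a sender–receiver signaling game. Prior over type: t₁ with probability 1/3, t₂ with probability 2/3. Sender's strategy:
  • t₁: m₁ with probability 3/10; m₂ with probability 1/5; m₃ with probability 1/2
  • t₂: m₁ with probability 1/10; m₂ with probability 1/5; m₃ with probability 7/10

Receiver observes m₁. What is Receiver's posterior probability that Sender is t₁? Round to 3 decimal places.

Apply Bayes' rule using the sender's strategy as the likelihood.
P(m₁) = (1/3)·(3/10) + (2/3)·(1/10) = 1/6
P(t₁ | m₁) = ((1/3)·(3/10)) / (1/6) = (1/10) / (1/6) = 3/5

0.600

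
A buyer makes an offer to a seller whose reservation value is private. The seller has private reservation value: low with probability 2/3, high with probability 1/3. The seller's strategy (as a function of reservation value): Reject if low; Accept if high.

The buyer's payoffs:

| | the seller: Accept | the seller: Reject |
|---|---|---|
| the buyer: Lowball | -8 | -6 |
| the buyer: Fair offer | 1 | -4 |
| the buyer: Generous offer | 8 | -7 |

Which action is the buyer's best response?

Generous offer

E[Lowball] = 2/3·(-6) + 1/3·(-8) = -20/3
E[Fair offer] = 2/3·(-4) + 1/3·(1) = -7/3
E[Generous offer] = 2/3·(-7) + 1/3·(8) = -2
Best response: Generous offer (-2 is the largest).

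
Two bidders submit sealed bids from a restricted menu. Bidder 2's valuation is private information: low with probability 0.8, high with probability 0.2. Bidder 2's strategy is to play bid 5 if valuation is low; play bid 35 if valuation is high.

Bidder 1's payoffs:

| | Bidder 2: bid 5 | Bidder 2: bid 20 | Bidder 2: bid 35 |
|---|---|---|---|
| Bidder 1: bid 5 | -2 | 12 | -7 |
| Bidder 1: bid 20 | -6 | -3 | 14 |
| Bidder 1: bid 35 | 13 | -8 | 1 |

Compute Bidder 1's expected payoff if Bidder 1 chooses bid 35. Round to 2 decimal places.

10.60

Take the expectation over Bidder 2's valuation, weighting each type's action by its prior probability.
E[bid 35] = 0.8·13 + 0.2·1 = 10.4 + 0.2 = 10.6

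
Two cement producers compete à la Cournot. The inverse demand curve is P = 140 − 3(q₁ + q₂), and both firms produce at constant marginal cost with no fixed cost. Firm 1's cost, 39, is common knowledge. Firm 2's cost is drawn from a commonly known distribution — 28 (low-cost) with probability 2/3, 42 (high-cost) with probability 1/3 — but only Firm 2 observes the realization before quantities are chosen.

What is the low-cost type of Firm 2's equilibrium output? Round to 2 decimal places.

Type-c best response for Firm 2: q₂(c) = (140 − c)/6 − q₁/2.
Firm 1 maximizes expected profit; its first-order condition is 140 − 6q₁ − 3E[q₂] − 39 = 0.
Substituting E[q₂] and solving: E[c₂] = 32.6667, so q₁ = (140 − 2·39 + 32.6667)/9 = 10.5185.
q₂(low-cost) = (140 − 28 − 3·10.5185)/6 = 13.4074.

13.41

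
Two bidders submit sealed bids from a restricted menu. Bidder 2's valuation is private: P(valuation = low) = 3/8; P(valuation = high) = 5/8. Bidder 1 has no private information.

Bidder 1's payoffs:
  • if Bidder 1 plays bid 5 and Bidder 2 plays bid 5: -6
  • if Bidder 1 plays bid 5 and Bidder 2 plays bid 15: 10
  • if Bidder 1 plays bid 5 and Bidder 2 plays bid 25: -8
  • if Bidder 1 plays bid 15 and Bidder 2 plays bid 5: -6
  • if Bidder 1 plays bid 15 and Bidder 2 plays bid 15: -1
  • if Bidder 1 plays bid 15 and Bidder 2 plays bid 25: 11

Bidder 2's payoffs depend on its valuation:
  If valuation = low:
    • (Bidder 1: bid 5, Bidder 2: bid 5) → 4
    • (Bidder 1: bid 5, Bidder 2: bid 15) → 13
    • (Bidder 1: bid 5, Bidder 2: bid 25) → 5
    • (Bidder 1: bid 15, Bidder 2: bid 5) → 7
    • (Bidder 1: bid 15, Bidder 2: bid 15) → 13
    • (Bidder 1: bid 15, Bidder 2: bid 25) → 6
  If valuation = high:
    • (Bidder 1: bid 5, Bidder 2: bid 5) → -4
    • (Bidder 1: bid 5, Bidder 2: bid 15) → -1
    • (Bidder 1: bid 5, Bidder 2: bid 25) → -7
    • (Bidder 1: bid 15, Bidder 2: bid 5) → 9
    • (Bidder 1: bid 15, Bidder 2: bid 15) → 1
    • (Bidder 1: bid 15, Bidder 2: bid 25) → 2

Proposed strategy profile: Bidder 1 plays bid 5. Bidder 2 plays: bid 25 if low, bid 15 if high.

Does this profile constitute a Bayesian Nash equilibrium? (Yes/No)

No

Bidder 1 plays bid 5: E[bid 5] = 3/8·(-8) + 5/8·(10) = 13/4; E[bid 15] = 7/2. Not best-responding. ✗
Bidder 2 (valuation low), facing bid 5: bid 5 gives 4, bid 15 gives 13, bid 25 gives 5. Proposed bid 25 is not best — profitable deviation exists. ✗
Bidder 2 (valuation high), facing bid 5: bid 5 gives -4, bid 15 gives -1, bid 25 gives -7. Proposed bid 15 is best. ✓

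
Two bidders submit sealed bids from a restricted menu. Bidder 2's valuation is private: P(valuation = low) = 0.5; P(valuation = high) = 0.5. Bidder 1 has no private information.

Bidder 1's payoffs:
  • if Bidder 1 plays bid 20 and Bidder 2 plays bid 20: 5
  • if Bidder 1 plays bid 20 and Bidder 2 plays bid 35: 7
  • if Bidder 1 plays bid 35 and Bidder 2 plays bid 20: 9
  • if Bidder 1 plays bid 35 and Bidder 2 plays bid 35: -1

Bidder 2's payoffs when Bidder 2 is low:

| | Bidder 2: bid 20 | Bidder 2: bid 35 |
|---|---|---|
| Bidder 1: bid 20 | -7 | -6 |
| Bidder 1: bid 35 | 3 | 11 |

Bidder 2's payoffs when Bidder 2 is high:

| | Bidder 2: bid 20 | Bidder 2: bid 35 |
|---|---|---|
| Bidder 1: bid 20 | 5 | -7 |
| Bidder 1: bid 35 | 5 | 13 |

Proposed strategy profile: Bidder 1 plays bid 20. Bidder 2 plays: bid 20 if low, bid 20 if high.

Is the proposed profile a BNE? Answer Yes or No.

No

Bidder 1 plays bid 20: E[bid 20] = 0.5·(5) + 0.5·(5) = 5; E[bid 35] = 9. Not best-responding. ✗
Bidder 2 (valuation low), facing bid 20: bid 20 gives -7, bid 35 gives -6. Proposed bid 20 is not best — profitable deviation exists. ✗
Bidder 2 (valuation high), facing bid 20: bid 20 gives 5, bid 35 gives -7. Proposed bid 20 is best. ✓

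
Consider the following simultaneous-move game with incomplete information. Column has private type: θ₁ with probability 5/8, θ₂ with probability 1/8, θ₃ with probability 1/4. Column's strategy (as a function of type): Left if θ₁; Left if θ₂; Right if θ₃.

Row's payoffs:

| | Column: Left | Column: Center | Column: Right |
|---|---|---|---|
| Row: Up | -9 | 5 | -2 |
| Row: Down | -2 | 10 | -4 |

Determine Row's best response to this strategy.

E[Up] = 5/8·(-9) + 1/8·(-9) + 1/4·(-2) = -29/4
E[Down] = 5/8·(-2) + 1/8·(-2) + 1/4·(-4) = -5/2
Best response: Down (-5/2 is the largest).

Down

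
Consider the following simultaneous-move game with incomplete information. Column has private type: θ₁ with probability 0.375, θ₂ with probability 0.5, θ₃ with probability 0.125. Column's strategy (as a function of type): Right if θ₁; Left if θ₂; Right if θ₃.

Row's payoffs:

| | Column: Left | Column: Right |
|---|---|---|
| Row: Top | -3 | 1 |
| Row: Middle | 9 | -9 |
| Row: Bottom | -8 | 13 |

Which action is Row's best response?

Bottom

E[Top] = 0.375·(1) + 0.5·(-3) + 0.125·(1) = -1
E[Middle] = 0.375·(-9) + 0.5·(9) + 0.125·(-9) = 0
E[Bottom] = 0.375·(13) + 0.5·(-8) + 0.125·(13) = 2.5
Best response: Bottom (2.5 is the largest).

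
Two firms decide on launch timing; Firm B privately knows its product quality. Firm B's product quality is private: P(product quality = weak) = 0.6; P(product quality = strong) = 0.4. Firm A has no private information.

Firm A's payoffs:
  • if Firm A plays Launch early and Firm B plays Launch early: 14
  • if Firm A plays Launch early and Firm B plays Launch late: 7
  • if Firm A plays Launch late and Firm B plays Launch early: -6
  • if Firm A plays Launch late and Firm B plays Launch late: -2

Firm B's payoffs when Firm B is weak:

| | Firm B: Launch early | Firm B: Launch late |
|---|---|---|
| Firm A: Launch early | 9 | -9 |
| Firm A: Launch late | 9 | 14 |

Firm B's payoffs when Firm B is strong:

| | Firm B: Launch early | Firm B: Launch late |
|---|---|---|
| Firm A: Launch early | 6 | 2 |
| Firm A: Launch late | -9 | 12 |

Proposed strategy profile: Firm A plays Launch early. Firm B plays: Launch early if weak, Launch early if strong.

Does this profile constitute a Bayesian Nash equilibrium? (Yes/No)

Firm A plays Launch early: E[Launch early] = 0.6·(14) + 0.4·(14) = 14; E[Launch late] = -6. Best-responding. ✓
Firm B (product quality weak), facing Launch early: Launch early gives 9, Launch late gives -9. Proposed Launch early is best. ✓
Firm B (product quality strong), facing Launch early: Launch early gives 6, Launch late gives 2. Proposed Launch early is best. ✓

Yes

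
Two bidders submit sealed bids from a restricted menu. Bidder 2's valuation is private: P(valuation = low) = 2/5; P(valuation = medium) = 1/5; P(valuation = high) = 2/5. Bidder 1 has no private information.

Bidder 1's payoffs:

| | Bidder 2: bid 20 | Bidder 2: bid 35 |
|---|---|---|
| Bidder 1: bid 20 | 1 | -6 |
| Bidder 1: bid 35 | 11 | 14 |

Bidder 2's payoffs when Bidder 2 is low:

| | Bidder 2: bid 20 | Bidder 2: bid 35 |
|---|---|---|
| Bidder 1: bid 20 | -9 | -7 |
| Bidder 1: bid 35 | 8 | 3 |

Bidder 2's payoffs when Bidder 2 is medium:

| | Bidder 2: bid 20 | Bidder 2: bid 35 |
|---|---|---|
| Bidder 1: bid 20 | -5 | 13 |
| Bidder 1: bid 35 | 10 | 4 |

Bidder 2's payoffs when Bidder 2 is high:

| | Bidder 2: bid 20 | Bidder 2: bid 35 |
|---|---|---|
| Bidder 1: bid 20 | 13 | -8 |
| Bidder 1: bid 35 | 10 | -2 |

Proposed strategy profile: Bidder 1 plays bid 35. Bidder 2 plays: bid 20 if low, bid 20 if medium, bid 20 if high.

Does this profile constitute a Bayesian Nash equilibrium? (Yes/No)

Yes

Bidder 1 plays bid 35: E[bid 35] = 2/5·(11) + 1/5·(11) + 2/5·(11) = 11; E[bid 20] = 1. Best-responding. ✓
Bidder 2 (valuation low), facing bid 35: bid 20 gives 8, bid 35 gives 3. Proposed bid 20 is best. ✓
Bidder 2 (valuation medium), facing bid 35: bid 20 gives 10, bid 35 gives 4. Proposed bid 20 is best. ✓
Bidder 2 (valuation high), facing bid 35: bid 20 gives 10, bid 35 gives -2. Proposed bid 20 is best. ✓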